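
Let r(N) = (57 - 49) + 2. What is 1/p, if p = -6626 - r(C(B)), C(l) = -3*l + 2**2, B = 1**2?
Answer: -1/6636 ≈ -0.00015069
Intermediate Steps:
B = 1
C(l) = 4 - 3*l (C(l) = -3*l + 4 = 4 - 3*l)
r(N) = 10 (r(N) = 8 + 2 = 10)
p = -6636 (p = -6626 - 1*10 = -6626 - 10 = -6636)
1/p = 1/(-6636) = -1/6636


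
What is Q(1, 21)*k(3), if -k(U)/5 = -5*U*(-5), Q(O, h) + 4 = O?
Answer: 1125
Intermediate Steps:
Q(O, h) = -4 + O
k(U) = -125*U (k(U) = -5*(-5*U)*(-5) = -125*U)
Q(1, 21)*k(3) = (-4 + 1)*(-125*3) = -3*(-375) = 1125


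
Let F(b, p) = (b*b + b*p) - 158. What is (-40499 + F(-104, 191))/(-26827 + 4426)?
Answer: 49705/22401 ≈ 2.2189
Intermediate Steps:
F(b, p) = -158 + b² + b*p (F(b, p) = (b² + b*p) - 158 = -158 + b² + b*p)
(-40499 + F(-104, 191))/(-26827 + 4426) = (-40499 + (-158 + (-104)² - 104*191))/(-26827 + 4426) = (-40499 + (-158 + 10816 - 19864))/(-22401) = (-40499 - 9206)*(-1/22401) = -49705*(-1/22401) = 49705/22401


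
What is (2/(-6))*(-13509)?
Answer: 4503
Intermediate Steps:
(2/(-6))*(-13509) = (2*(-1/6))*(-13509) = -1/3*(-13509) = 4503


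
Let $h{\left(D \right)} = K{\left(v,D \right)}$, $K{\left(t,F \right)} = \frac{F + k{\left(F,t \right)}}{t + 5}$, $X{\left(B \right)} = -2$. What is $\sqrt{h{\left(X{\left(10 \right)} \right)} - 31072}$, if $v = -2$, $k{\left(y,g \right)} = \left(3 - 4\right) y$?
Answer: $4 i \sqrt{1942} \approx 176.27 i$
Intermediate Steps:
$k{\left(y,g \right)} = - y$
$K{\left(t,F \right)} = 0$ ($K{\left(t,F \right)} = \frac{F - F}{t + 5} = \frac{0}{5 + t} = 0$)
$h{\left(D \right)} = 0$
$\sqrt{h{\left(X{\left(10 \right)} \right)} - 31072} = \sqrt{0 - 31072} = \sqrt{-31072} = 4 i \sqrt{1942}$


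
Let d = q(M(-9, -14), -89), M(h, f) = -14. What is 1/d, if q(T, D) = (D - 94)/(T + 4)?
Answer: 10/183 ≈ 0.054645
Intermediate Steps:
q(T, D) = (-94 + D)/(4 + T)
d = 183/10 (d = (-94 - 89)/(4 - 14) = -183/(-10) = -⅒*(-183) = 183/10 ≈ 18.300)
1/d = 1/(183/10) = 10/183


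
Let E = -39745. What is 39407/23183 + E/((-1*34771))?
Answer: 2291629132/806096093 ≈ 2.8429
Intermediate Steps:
39407/23183 + E/((-1*34771)) = 39407/23183 - 39745/((-1*34771)) = 39407*(1/23183) - 39745/(-34771) = 39407/23183 - 39745*(-1/34771) = 39407/23183 + 39745/34771 = 2291629132/806096093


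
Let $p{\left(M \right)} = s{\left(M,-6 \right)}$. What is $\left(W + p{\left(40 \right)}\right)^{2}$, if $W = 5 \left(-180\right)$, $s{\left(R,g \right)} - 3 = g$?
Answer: $815409$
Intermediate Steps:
$s{\left(R,g \right)} = 3 + g$
$p{\left(M \right)} = -3$ ($p{\left(M \right)} = 3 - 6 = -3$)
$W = -900$
$\left(W + p{\left(40 \right)}\right)^{2} = \left(-900 - 3\right)^{2} = \left(-903\right)^{2} = 815409$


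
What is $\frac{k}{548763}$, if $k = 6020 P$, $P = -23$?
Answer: $- \frac{138460}{548763} \approx -0.25231$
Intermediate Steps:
$k = -138460$ ($k = 6020 \left(-23\right) = -138460$)
$\frac{k}{548763} = - \frac{138460}{548763}$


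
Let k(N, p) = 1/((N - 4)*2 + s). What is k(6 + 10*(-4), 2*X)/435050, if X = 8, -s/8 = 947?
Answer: -1/3329002600 ≈ -3.0039e-10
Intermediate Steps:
s = -7576 (s = -8*947 = -7576)
k(N, p) = 1/(-7584 + 2*N) (k(N, p) = 1/((N - 4)*2 - 7576) = 1/((-4 + N)*2 - 7576) = 1/((-8 + 2*N) - 7576) = 1/(-7584 + 2*N))
k(6 + 10*(-4), 2*X)/435050 = (1/(2*(-3792 + (6 + 10*(-4)))))/435050 = (1/(2*(-3792 + (6 - 40))))*(1/435050) = (1/(2*(-3792 - 34)))*(1/435050) = ((½)/(-3826))*(1/435050) = ((½)*(-1/3826))*(1/435050) = -1/7652*1/435050 = -1/3329002600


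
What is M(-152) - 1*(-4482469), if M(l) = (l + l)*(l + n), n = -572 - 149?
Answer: 4747861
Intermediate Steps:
n = -721
M(l) = 2*l*(-721 + l) (M(l) = (l + l)*(l - 721) = (2*l)*(-721 + l) = 2*l*(-721 + l))
M(-152) - 1*(-4482469) = 2*(-152)*(-721 - 152) - 1*(-4482469) = 2*(-152)*(-873) + 4482469 = 265392 + 4482469 = 4747861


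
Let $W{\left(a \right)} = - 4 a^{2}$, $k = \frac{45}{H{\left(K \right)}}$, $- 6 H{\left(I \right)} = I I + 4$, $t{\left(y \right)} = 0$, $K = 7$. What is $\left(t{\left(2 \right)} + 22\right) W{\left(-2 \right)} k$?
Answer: $\frac{95040}{53} \approx 1793.2$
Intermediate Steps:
$H{\left(I \right)} = - \frac{2}{3} - \frac{I^{2}}{6}$ ($H{\left(I \right)} = - \frac{I I + 4}{6} = - \frac{I^{2} + 4}{6} = - \frac{4 + I^{2}}{6} = - \frac{2}{3} - \frac{I^{2}}{6}$)
$k = - \frac{270}{53}$ ($k = \frac{45}{- \frac{2}{3} - \frac{7^{2}}{6}} = \frac{45}{- \frac{2}{3} - \frac{49}{6}} = \frac{45}{- \frac{53}{6}} = 45 \left(- \frac{6}{53}\right) = - \frac{270}{53} \approx -5.0943$)
$\left(t{\left(2 \right)} + 22\right) W{\left(-2 \right)} k = \left(0 + 22\right) \left(- 4 \left(-2\right)^{2}\right) \left(- \frac{270}{53}\right) = 22 \left(\left(-4\right) 4\right) \left(- \frac{270}{53}\right) = 22 \left(-16\right) \left(- \frac{270}{53}\right) = \left(-352\right) \left(- \frac{270}{53}\right) = \frac{95040}{53}$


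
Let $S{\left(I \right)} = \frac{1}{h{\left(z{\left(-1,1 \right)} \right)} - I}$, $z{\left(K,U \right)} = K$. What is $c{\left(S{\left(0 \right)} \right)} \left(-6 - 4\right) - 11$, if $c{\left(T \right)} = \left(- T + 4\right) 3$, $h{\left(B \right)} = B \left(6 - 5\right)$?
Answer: $-161$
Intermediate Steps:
$h{\left(B \right)} = B$ ($h{\left(B \right)} = B 1 = B$)
$S{\left(I \right)} = \frac{1}{-1 - I}$
$c{\left(T \right)} = 12 - 3 T$ ($c{\left(T \right)} = \left(4 - T\right) 3 = 12 - 3 T$)
$c{\left(S{\left(0 \right)} \right)} \left(-6 - 4\right) - 11 = \left(12 - 3 \left(- \frac{1}{1 + 0}\right)\right) \left(-6 - 4\right) - 11 = \left(12 - 3 \left(- 1^{-1}\right)\right) \left(-6 - 4\right) - 11 = \left(12 - 3 \left(\left(-1\right) 1\right)\right) \left(-10\right) - 11 = \left(12 - -3\right) \left(-10\right) - 11 = \left(12 + 3\right) \left(-10\right) - 11 = 15 \left(-10\right) - 11 = -150 - 11 = -161$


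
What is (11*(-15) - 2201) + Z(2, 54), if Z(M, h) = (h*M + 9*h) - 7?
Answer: -1779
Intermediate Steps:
Z(M, h) = -7 + 9*h + M*h (Z(M, h) = (M*h + 9*h) - 7 = (9*h + M*h) - 7 = -7 + 9*h + M*h)
(11*(-15) - 2201) + Z(2, 54) = (11*(-15) - 2201) + (-7 + 9*54 + 2*54) = (-165 - 2201) + (-7 + 486 + 108) = -2366 + 587 = -1779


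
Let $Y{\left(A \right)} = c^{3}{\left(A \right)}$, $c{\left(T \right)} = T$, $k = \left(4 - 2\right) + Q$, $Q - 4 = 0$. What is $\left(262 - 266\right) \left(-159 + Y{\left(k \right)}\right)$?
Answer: $-228$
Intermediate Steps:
$Q = 4$ ($Q = 4 + 0 = 4$)
$k = 6$ ($k = \left(4 - 2\right) + 4 = 2 + 4 = 6$)
$Y{\left(A \right)} = A^{3}$
$\left(262 - 266\right) \left(-159 + Y{\left(k \right)}\right) = \left(262 - 266\right) \left(-159 + 6^{3}\right) = - 4 \left(-159 + 216\right) = \left(-4\right) 57 = -228$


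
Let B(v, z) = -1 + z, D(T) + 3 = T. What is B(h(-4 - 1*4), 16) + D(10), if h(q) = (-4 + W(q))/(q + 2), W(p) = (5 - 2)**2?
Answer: 22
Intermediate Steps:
D(T) = -3 + T
W(p) = 9 (W(p) = 3**2 = 9)
h(q) = 5/(2 + q) (h(q) = (-4 + 9)/(q + 2) = 5/(2 + q))
B(h(-4 - 1*4), 16) + D(10) = (-1 + 16) + (-3 + 10) = 15 + 7 = 22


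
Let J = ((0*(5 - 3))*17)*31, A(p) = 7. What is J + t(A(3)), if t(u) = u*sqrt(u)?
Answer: 7*sqrt(7) ≈ 18.520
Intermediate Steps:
t(u) = u**(3/2)
J = 0 (J = ((0*2)*17)*31 = (0*17)*31 = 0*31 = 0)
J + t(A(3)) = 0 + 7**(3/2) = 0 + 7*sqrt(7) = 7*sqrt(7)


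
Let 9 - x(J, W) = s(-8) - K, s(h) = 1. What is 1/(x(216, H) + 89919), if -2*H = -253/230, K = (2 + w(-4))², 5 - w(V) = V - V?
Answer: 1/89976 ≈ 1.1114e-5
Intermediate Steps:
w(V) = 5 (w(V) = 5 - (V - V) = 5 - 1*0 = 5 + 0 = 5)
K = 49 (K = (2 + 5)² = 7² = 49)
H = 11/20 (H = -(-253)/(2*230) = -½*(-11/10) = 11/20 ≈ 0.55000)
x(J, W) = 57 (x(J, W) = 9 - (1 - 1*49) = 9 - (1 - 49) = 9 - 1*(-48) = 9 + 48 = 57)
1/(x(216, H) + 89919) = 1/(57 + 89919) = 1/89976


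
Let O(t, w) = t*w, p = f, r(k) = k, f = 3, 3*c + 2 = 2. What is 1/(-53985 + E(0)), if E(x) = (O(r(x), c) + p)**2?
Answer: -1/53976 ≈ -1.8527e-5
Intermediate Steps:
c = 0 (c = -2/3 + (1/3)*2 = -2/3 + 2/3 = 0)
p = 3
E(x) = 9 (E(x) = (x*0 + 3)**2 = (0 + 3)**2 = 3**2 = 9)
1/(-53985 + E(0)) = 1/(-53985 + 9) = 1/(-53976) = -1/53976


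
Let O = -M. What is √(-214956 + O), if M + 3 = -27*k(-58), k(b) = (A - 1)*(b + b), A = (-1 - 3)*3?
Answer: I*√174237 ≈ 417.42*I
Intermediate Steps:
A = -12 (A = -4*3 = -12)
k(b) = -26*b (k(b) = (-12 - 1)*(b + b) = -26*b)
M = -40719 (M = -3 - (-702)*(-58) = -3 - 27*1508 = -3 - 40716 = -40719)
O = 40719 (O = -1*(-40719) = 40719)
√(-214956 + O) = √(-214956 + 40719) = √(-174237) = I*√174237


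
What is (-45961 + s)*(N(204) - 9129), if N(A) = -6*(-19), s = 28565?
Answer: 156824940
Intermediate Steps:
N(A) = 114
(-45961 + s)*(N(204) - 9129) = (-45961 + 28565)*(114 - 9129) = -17396*(-9015) = 156824940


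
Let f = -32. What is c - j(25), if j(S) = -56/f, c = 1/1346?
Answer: -4709/2692 ≈ -1.7493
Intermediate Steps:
c = 1/1346 ≈ 0.00074294
j(S) = 7/4 (j(S) = -56/(-32) = -56*(-1/32) = 7/4)
c - j(25) = 1/1346 - 1*7/4 = 1/1346 - 7/4 = -4709/2692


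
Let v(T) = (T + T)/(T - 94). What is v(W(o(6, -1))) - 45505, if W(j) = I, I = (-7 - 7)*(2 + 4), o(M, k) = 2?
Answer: -4049861/89 ≈ -45504.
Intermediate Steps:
I = -84 (I = -14*6 = -84)
W(j) = -84
v(T) = 2*T/(-94 + T) (v(T) = (2*T)/(-94 + T) = 2*T/(-94 + T))
v(W(o(6, -1))) - 45505 = 2*(-84)/(-94 - 84) - 45505 = 2*(-84)/(-178) - 45505 = 2*(-84)*(-1/178) - 45505 = 84/89 - 45505 = -4049861/89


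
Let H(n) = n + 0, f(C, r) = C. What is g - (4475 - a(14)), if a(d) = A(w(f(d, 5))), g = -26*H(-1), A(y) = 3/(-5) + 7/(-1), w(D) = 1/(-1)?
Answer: -22283/5 ≈ -4456.6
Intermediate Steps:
w(D) = -1
H(n) = n
A(y) = -38/5 (A(y) = 3*(-1/5) + 7*(-1) = -3/5 - 7 = -38/5)
g = 26 (g = -26*(-1) = 26)
a(d) = -38/5
g - (4475 - a(14)) = 26 - (4475 - 1*(-38/5)) = 26 - (4475 + 38/5) = 26 - 1*22413/5 = 26 - 22413/5 = -22283/5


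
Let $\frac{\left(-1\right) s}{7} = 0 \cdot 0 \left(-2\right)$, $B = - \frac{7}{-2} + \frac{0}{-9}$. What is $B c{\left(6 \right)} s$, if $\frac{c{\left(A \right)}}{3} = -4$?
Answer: $0$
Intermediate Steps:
$c{\left(A \right)} = -12$ ($c{\left(A \right)} = 3 \left(-4\right) = -12$)
$B = \frac{7}{2}$ ($B = \left(-7\right) \left(- \frac{1}{2}\right) + 0 \left(- \frac{1}{9}\right) = \frac{7}{2} + 0 = \frac{7}{2} \approx 3.5$)
$s = 0$ ($s = - 7 \cdot 0 \cdot 0 \left(-2\right) = - 7 \cdot 0 \left(-2\right) = \left(-7\right) 0 = 0$)
$B c{\left(6 \right)} s = \frac{7}{2} \left(-12\right) 0 = \left(-42\right) 0 = 0$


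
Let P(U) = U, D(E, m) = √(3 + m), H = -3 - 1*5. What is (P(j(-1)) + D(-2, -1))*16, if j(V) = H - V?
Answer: -112 + 16*√2 ≈ -89.373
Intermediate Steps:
H = -8 (H = -3 - 5 = -8)
j(V) = -8 - V
(P(j(-1)) + D(-2, -1))*16 = ((-8 - 1*(-1)) + √(3 - 1))*16 = ((-8 + 1) + √2)*16 = (-7 + √2)*16 = -112 + 16*√2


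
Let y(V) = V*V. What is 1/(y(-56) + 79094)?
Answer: 1/82230 ≈ 1.2161e-5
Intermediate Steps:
y(V) = V**2
1/(y(-56) + 79094) = 1/((-56)**2 + 79094) = 1/(3136 + 79094) = 1/82230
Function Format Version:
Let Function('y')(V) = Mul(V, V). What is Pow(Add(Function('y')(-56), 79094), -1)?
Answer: Rational(1, 82230) ≈ 1.2161e-5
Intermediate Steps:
Function('y')(V) = Pow(V, 2)
Pow(Add(Function('y')(-56), 79094), -1) = Pow(Add(Pow(-56, 2), 79094), -1) = Pow(Add(3136, 79094), -1) = Pow(82230, -1) = Rational(1, 82230)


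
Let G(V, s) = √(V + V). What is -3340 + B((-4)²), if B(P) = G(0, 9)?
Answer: -3340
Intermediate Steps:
G(V, s) = √2*√V (G(V, s) = √(2*V) = √2*√V)
B(P) = 0 (B(P) = √2*√0 = √2*0 = 0)
-3340 + B((-4)²) = -3340 + 0 = -3340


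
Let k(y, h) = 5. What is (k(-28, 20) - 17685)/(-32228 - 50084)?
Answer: 2210/10289 ≈ 0.21479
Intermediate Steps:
(k(-28, 20) - 17685)/(-32228 - 50084) = (5 - 17685)/(-32228 - 50084) = -17680/(-82312) = -17680*(-1/82312) = 2210/10289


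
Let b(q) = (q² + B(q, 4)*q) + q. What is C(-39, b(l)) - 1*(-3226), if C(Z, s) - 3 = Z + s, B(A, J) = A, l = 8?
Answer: 3326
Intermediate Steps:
b(q) = q + 2*q² (b(q) = (q² + q*q) + q = (q² + q²) + q = 2*q² + q = q + 2*q²)
C(Z, s) = 3 + Z + s (C(Z, s) = 3 + (Z + s) = 3 + Z + s)
C(-39, b(l)) - 1*(-3226) = (3 - 39 + 8*(1 + 2*8)) - 1*(-3226) = (3 - 39 + 8*(1 + 16)) + 3226 = (3 - 39 + 8*17) + 3226 = (3 - 39 + 136) + 3226 = 100 + 3226 = 3326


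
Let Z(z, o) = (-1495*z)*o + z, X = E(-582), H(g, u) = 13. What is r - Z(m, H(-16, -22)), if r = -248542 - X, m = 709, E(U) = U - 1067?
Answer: 13531813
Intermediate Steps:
E(U) = -1067 + U
X = -1649 (X = -1067 - 582 = -1649)
Z(z, o) = z - 1495*o*z (Z(z, o) = -1495*o*z + z = z - 1495*o*z)
r = -246893 (r = -248542 - 1*(-1649) = -248542 + 1649 = -246893)
r - Z(m, H(-16, -22)) = -246893 - 709*(1 - 1495*13) = -246893 - 709*(1 - 19435) = -246893 - 709*(-19434) = -246893 - 1*(-13778706) = -246893 + 13778706 = 13531813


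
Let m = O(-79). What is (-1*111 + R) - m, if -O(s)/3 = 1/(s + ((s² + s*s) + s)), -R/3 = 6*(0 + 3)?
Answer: -677819/4108 ≈ -165.00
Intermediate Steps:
R = -54 (R = -18*(0 + 3) = -18*3 = -3*18 = -54)
O(s) = -3/(2*s + 2*s²) (O(s) = -3/(s + ((s² + s*s) + s)) = -3/(s + ((s² + s²) + s)) = -3/(s + (2*s² + s)) = -3/(s + (s + 2*s²)) = -3/(2*s + 2*s²))
m = -1/4108 (m = -3/2/(-79*(1 - 79)) = -3/2*(-1/79)/(-78) = -3/2*(-1/79)*(-1/78) = -1/4108 ≈ -0.00024343)
(-1*111 + R) - m = (-1*111 - 54) - 1*(-1/4108) = (-111 - 54) + 1/4108 = -165 + 1/4108 = -677819/4108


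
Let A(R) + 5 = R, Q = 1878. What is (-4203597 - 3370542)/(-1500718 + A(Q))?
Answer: 2524713/499615 ≈ 5.0533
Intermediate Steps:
A(R) = -5 + R
(-4203597 - 3370542)/(-1500718 + A(Q)) = (-4203597 - 3370542)/(-1500718 + (-5 + 1878)) = -7574139/(-1500718 + 1873) = -7574139/(-1498845) = -7574139*(-1/1498845) = 2524713/499615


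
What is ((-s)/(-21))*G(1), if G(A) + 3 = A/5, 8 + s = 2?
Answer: ⅘ ≈ 0.80000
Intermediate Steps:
s = -6 (s = -8 + 2 = -6)
G(A) = -3 + A/5
((-s)/(-21))*G(1) = ((-1*(-6))/(-21))*(-3 + (⅕)*1) = (-1/21*6)*(-3 + ⅕) = -2/7*(-14/5) = ⅘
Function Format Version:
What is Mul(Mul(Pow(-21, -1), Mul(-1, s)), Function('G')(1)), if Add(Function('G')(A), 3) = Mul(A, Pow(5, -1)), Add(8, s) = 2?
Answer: Rational(4, 5) ≈ 0.80000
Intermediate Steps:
s = -6 (s = Add(-8, 2) = -6)
Function('G')(A) = Add(-3, Mul(Rational(1, 5), A)) (Function('G')(A) = Add(-3, Mul(A, Pow(5, -1))) = Add(-3, Mul(A, Rational(1, 5))) = Add(-3, Mul(Rational(1, 5), A)))
Mul(Mul(Pow(-21, -1), Mul(-1, s)), Function('G')(1)) = Mul(Mul(Pow(-21, -1), Mul(-1, -6)), Add(-3, Mul(Rational(1, 5), 1))) = Mul(Mul(Rational(-1, 21), 6), Add(-3, Rational(1, 5))) = Mul(Rational(-2, 7), Rational(-14, 5)) = Rational(4, 5)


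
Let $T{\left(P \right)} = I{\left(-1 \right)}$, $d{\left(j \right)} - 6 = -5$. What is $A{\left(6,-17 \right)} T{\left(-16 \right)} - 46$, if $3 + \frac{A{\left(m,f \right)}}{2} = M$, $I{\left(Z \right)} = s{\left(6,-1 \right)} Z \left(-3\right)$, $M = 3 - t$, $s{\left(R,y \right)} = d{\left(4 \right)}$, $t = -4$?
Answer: $-22$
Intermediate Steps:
$d{\left(j \right)} = 1$ ($d{\left(j \right)} = 6 - 5 = 1$)
$s{\left(R,y \right)} = 1$
$M = 7$ ($M = 3 - -4 = 3 + 4 = 7$)
$I{\left(Z \right)} = - 3 Z$ ($I{\left(Z \right)} = 1 Z \left(-3\right) = Z \left(-3\right) = - 3 Z$)
$A{\left(m,f \right)} = 8$ ($A{\left(m,f \right)} = -6 + 2 \cdot 7 = -6 + 14 = 8$)
$T{\left(P \right)} = 3$ ($T{\left(P \right)} = \left(-3\right) \left(-1\right) = 3$)
$A{\left(6,-17 \right)} T{\left(-16 \right)} - 46 = 8 \cdot 3 - 46 = 24 - 46 = -22$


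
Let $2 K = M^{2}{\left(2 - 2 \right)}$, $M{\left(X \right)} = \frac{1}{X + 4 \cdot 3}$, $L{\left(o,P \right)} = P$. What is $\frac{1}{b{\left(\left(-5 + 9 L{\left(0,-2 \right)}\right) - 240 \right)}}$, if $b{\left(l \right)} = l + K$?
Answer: $- \frac{288}{75743} \approx -0.0038023$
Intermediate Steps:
$M{\left(X \right)} = \frac{1}{12 + X}$ ($M{\left(X \right)} = \frac{1}{X + 12} = \frac{1}{12 + X}$)
$K = \frac{1}{288}$ ($K = \frac{\left(\frac{1}{12 + \left(2 - 2\right)}\right)^{2}}{2} = \frac{\left(\frac{1}{12 + 0}\right)^{2}}{2} = \frac{\left(\frac{1}{12}\right)^{2}}{2} = \frac{1}{2 \cdot 144} = \frac{1}{2} \cdot \frac{1}{144} = \frac{1}{288} \approx 0.0034722$)
$b{\left(l \right)} = \frac{1}{288} + l$ ($b{\left(l \right)} = l + \frac{1}{288} = \frac{1}{288} + l$)
$\frac{1}{b{\left(\left(-5 + 9 L{\left(0,-2 \right)}\right) - 240 \right)}} = \frac{1}{\frac{1}{288} + \left(\left(-5 + 9 \left(-2\right)\right) - 240\right)} = \frac{1}{\frac{1}{288} - 263} = \frac{1}{- \frac{75743}{288}} = - \frac{288}{75743}$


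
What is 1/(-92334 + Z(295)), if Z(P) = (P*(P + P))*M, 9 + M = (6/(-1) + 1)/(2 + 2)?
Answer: -2/3752693 ≈ -5.3295e-7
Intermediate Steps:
M = -41/4 (M = -9 + (6/(-1) + 1)/(2 + 2) = -9 + (6*(-1) + 1)/4 = -9 + (-6 + 1)*(1/4) = -9 - 5*1/4 = -9 - 5/4 = -41/4 ≈ -10.250)
Z(P) = -41*P**2/2 (Z(P) = (P*(P + P))*(-41/4) = (P*(2*P))*(-41/4) = (2*P**2)*(-41/4) = -41*P**2/2)
1/(-92334 + Z(295)) = 1/(-92334 - 41/2*295**2) = 1/(-92334 - 41/2*87025) = 1/(-92334 - 3568025/2) = 1/(-3752693/2) = -2/3752693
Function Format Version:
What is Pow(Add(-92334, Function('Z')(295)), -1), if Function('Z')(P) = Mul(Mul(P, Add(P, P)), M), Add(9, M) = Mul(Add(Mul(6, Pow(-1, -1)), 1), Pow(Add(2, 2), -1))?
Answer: Rational(-2, 3752693) ≈ -5.3295e-7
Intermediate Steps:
M = Rational(-41, 4) (M = Add(-9, Mul(Add(Mul(6, Pow(-1, -1)), 1), Pow(Add(2, 2), -1))) = Add(-9, Mul(Add(Mul(6, -1), 1), Pow(4, -1))) = Add(-9, Mul(Add(-6, 1), Rational(1, 4))) = Add(-9, Mul(-5, Rational(1, 4))) = Add(-9, Rational(-5, 4)) = Rational(-41, 4) ≈ -10.250)
Function('Z')(P) = Mul(Rational(-41, 2), Pow(P, 2)) (Function('Z')(P) = Mul(Mul(P, Add(P, P)), Rational(-41, 4)) = Mul(Mul(P, Mul(2, P)), Rational(-41, 4)) = Mul(Mul(2, Pow(P, 2)), Rational(-41, 4)) = Mul(Rational(-41, 2), Pow(P, 2)))
Pow(Add(-92334, Function('Z')(295)), -1) = Pow(Add(-92334, Mul(Rational(-41, 2), Pow(295, 2))), -1) = Pow(Add(-92334, Mul(Rational(-41, 2), 87025)), -1) = Pow(Add(-92334, Rational(-3568025, 2)), -1) = Pow(Rational(-3752693, 2), -1) = Rational(-2, 3752693)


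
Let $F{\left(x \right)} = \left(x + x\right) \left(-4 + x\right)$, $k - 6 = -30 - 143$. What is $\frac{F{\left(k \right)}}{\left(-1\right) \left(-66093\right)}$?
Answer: $\frac{19038}{22031} \approx 0.86415$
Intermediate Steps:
$k = -167$ ($k = 6 - 173 = -167$)
$F{\left(x \right)} = 2 x \left(-4 + x\right)$
$\frac{F{\left(k \right)}}{\left(-1\right) \left(-66093\right)} = \frac{2 \left(-167\right) \left(-4 - 167\right)}{\left(-1\right) \left(-66093\right)} = \frac{2 \left(-167\right) \left(-171\right)}{66093} = 57114 \cdot \frac{1}{66093} = \frac{19038}{22031}$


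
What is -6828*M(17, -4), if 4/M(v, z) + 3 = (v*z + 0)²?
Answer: -27312/4621 ≈ -5.9104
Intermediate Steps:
M(v, z) = 4/(-3 + v²*z²) (M(v, z) = 4/(-3 + (v*z + 0)²) = 4/(-3 + (v*z)²) = 4/(-3 + v²*z²))
-6828*M(17, -4) = -27312/(-3 + 17²*(-4)²) = -27312/(-3 + 289*16) = -27312/(-3 + 4624) = -27312/4621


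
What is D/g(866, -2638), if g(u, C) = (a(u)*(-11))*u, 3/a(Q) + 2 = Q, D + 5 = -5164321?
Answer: 743662944/4763 ≈ 1.5613e+5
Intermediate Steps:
D = -5164326 (D = -5 - 5164321 = -5164326)
a(Q) = 3/(-2 + Q)
g(u, C) = -33*u/(-2 + u) (g(u, C) = ((3/(-2 + u))*(-11))*u = (-33/(-2 + u))*u = -33*u/(-2 + u))
D/g(866, -2638) = -5164326/((-33*866/(-2 + 866))) = -5164326/((-33*866/864)) = -5164326/((-33*866*1/864)) = -5164326/(-4763/144) = -5164326*(-144/4763) = 743662944/4763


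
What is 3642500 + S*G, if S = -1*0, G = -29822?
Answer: 3642500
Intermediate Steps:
S = 0
3642500 + S*G = 3642500 + 0*(-29822) = 3642500 + 0 = 3642500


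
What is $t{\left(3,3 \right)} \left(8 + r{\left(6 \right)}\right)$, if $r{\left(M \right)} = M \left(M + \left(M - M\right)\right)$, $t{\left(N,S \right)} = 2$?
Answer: $88$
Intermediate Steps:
$r{\left(M \right)} = M^{2}$ ($r{\left(M \right)} = M \left(M + 0\right) = M M = M^{2}$)
$t{\left(3,3 \right)} \left(8 + r{\left(6 \right)}\right) = 2 \left(8 + 6^{2}\right) = 2 \left(8 + 36\right) = 2 \cdot 44 = 88$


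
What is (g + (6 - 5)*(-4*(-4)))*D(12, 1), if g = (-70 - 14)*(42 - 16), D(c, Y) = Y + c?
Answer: -28184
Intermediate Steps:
g = -2184 (g = -84*26 = -2184)
(g + (6 - 5)*(-4*(-4)))*D(12, 1) = (-2184 + (6 - 5)*(-4*(-4)))*(1 + 12) = (-2184 + 1*16)*13 = (-2184 + 16)*13 = -2168*13 = -28184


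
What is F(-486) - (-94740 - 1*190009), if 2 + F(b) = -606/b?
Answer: 23064608/81 ≈ 2.8475e+5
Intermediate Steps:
F(b) = -2 - 606/b
F(-486) - (-94740 - 1*190009) = (-2 - 606/(-486)) - (-94740 - 1*190009) = (-2 - 606*(-1/486)) - (-94740 - 190009) = (-2 + 101/81) - 1*(-284749) = -61/81 + 284749 = 23064608/81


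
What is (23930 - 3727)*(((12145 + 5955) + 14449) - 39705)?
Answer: -144572668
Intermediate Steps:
(23930 - 3727)*(((12145 + 5955) + 14449) - 39705) = 20203*((18100 + 14449) - 39705) = 20203*(32549 - 39705) = 20203*(-7156) = -144572668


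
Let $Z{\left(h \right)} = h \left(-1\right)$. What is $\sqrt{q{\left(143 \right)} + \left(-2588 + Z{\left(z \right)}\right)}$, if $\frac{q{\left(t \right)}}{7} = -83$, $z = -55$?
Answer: $3 i \sqrt{346} \approx 55.803 i$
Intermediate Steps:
$q{\left(t \right)} = -581$ ($q{\left(t \right)} = 7 \left(-83\right) = -581$)
$Z{\left(h \right)} = - h$
$\sqrt{q{\left(143 \right)} + \left(-2588 + Z{\left(z \right)}\right)} = \sqrt{-581 - 2533} = \sqrt{-3114} = 3 i \sqrt{346}$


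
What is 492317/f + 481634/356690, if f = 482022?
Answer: 203881367339/85966213590 ≈ 2.3716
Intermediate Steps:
492317/f + 481634/356690 = 492317/482022 + 481634/356690 = 492317*(1/482022) + 481634*(1/356690) = 492317/482022 + 240817/178345 = 203881367339/85966213590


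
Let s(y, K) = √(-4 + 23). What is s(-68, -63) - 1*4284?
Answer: -4284 + √19 ≈ -4279.6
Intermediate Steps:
s(y, K) = √19
s(-68, -63) - 1*4284 = √19 - 1*4284 = √19 - 4284 = -4284 + √19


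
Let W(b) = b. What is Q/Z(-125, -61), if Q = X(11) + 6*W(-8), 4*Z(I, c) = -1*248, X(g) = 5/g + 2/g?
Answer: 521/682 ≈ 0.76393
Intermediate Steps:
X(g) = 7/g
Z(I, c) = -62 (Z(I, c) = (-1*248)/4 = (1/4)*(-248) = -62)
Q = -521/11 (Q = 7/11 + 6*(-8) = 7*(1/11) - 48 = 7/11 - 48 = -521/11 ≈ -47.364)
Q/Z(-125, -61) = -521/11/(-62) = -521/11*(-1/62) = 521/682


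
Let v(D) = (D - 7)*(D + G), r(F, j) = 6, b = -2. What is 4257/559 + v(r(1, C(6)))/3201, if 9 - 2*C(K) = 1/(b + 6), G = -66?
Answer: 105893/13871 ≈ 7.6341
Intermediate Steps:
C(K) = 35/8 (C(K) = 9/2 - 1/(2*(-2 + 6)) = 9/2 - ½/4 = 9/2 - ½*¼ = 9/2 - ⅛ = 35/8)
v(D) = (-66 + D)*(-7 + D) (v(D) = (D - 7)*(D - 66) = (-7 + D)*(-66 + D) = (-66 + D)*(-7 + D))
4257/559 + v(r(1, C(6)))/3201 = 4257/559 + (462 + 6² - 73*6)/3201 = 4257*(1/559) + (462 + 36 - 438)*(1/3201) = 99/13 + 60*(1/3201) = 99/13 + 20/1067 = 105893/13871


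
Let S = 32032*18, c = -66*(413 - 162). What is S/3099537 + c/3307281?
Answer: 9817735026/54238305973 ≈ 0.18101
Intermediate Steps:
c = -16566 (c = -66*251 = -16566)
S = 576576
S/3099537 + c/3307281 = 576576/3099537 - 16566/3307281 = 576576*(1/3099537) - 16566*1/3307281 = 9152/49199 - 5522/1102427 = 9817735026/54238305973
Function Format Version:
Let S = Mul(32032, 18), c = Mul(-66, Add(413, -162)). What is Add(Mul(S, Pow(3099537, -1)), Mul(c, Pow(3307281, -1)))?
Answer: Rational(9817735026, 54238305973) ≈ 0.18101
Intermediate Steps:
c = -16566 (c = Mul(-66, 251) = -16566)
S = 576576
Add(Mul(S, Pow(3099537, -1)), Mul(c, Pow(3307281, -1))) = Add(Mul(576576, Pow(3099537, -1)), Mul(-16566, Pow(3307281, -1))) = Add(Mul(576576, Rational(1, 3099537)), Mul(-16566, Rational(1, 3307281))) = Add(Rational(9152, 49199), Rational(-5522, 1102427)) = Rational(9817735026, 54238305973)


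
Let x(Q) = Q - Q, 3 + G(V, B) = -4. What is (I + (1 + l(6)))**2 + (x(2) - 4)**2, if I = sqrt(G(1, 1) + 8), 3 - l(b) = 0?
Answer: 41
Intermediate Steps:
G(V, B) = -7 (G(V, B) = -3 - 4 = -7)
x(Q) = 0
l(b) = 3 (l(b) = 3 - 1*0 = 3 + 0 = 3)
I = 1 (I = sqrt(-7 + 8) = sqrt(1) = 1)
(I + (1 + l(6)))**2 + (x(2) - 4)**2 = (1 + (1 + 3))**2 + (0 - 4)**2 = (1 + 4)**2 + (-4)**2 = 5**2 + 16 = 25 + 16 = 41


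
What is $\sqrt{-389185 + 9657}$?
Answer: $2 i \sqrt{94882} \approx 616.06 i$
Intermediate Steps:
$\sqrt{-389185 + 9657} = \sqrt{-379528} = 2 i \sqrt{94882}$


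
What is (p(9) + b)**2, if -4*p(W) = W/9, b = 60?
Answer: 57121/16 ≈ 3570.1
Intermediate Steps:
p(W) = -W/36 (p(W) = -W/(4*9) = -W/36)
(p(9) + b)**2 = (-1/36*9 + 60)**2 = (-1/4 + 60)**2 = (239/4)**2 = 57121/16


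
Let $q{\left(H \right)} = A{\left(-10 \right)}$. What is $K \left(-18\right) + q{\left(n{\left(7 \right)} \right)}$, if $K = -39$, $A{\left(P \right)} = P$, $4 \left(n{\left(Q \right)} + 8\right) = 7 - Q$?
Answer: $692$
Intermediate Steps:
$n{\left(Q \right)} = - \frac{25}{4} - \frac{Q}{4}$ ($n{\left(Q \right)} = -8 + \frac{7 - Q}{4} = -8 - \left(- \frac{7}{4} + \frac{Q}{4}\right) = - \frac{25}{4} - \frac{Q}{4}$)
$q{\left(H \right)} = -10$
$K \left(-18\right) + q{\left(n{\left(7 \right)} \right)} = \left(-39\right) \left(-18\right) - 10 = 702 - 10 = 692$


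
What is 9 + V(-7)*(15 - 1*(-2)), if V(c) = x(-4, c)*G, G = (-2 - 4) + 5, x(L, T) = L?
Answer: 77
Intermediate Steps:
G = -1 (G = -6 + 5 = -1)
V(c) = 4 (V(c) = -4*(-1) = 4)
9 + V(-7)*(15 - 1*(-2)) = 9 + 4*(15 - 1*(-2)) = 9 + 4*(15 + 2) = 9 + 4*17 = 9 + 68 = 77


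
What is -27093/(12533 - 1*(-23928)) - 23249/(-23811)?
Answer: 202570366/868172871 ≈ 0.23333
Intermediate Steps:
-27093/(12533 - 1*(-23928)) - 23249/(-23811) = -27093/(12533 + 23928) - 23249*(-1/23811) = -27093/36461 + 23249/23811 = 202570366/868172871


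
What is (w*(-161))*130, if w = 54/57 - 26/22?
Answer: 1025570/209 ≈ 4907.0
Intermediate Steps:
w = -49/209 (w = 54*(1/57) - 26*1/22 = 18/19 - 13/11 = -49/209 ≈ -0.23445)
(w*(-161))*130 = -49/209*(-161)*130 = (7889/209)*130 = 1025570/209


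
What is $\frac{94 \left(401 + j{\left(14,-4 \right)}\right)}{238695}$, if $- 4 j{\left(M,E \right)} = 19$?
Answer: $\frac{14899}{95478} \approx 0.15605$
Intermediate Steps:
$j{\left(M,E \right)} = - \frac{19}{4}$ ($j{\left(M,E \right)} = \left(- \frac{1}{4}\right) 19 = - \frac{19}{4}$)
$\frac{94 \left(401 + j{\left(14,-4 \right)}\right)}{238695} = \frac{94 \left(401 - \frac{19}{4}\right)}{238695} = 94 \cdot \frac{1585}{4} \cdot \frac{1}{238695} = \frac{74495}{2} \cdot \frac{1}{238695} = \frac{14899}{95478}$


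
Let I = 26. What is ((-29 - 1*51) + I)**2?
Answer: 2916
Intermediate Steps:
((-29 - 1*51) + I)**2 = ((-29 - 1*51) + 26)**2 = ((-29 - 51) + 26)**2 = (-80 + 26)**2 = (-54)**2 = 2916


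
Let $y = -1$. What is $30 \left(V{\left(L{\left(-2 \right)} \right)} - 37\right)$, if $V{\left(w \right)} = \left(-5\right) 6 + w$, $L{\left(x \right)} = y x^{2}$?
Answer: $-2130$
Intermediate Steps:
$L{\left(x \right)} = - x^{2}$
$V{\left(w \right)} = -30 + w$
$30 \left(V{\left(L{\left(-2 \right)} \right)} - 37\right) = 30 \left(\left(-30 - \left(-2\right)^{2}\right) - 37\right) = 30 \left(\left(-30 - 4\right) - 37\right) = 30 \left(-34 - 37\right) = 30 \left(-71\right) = -2130$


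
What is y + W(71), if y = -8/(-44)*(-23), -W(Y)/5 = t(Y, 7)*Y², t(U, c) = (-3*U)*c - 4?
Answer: 414496179/11 ≈ 3.7681e+7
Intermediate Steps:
t(U, c) = -4 - 3*U*c (t(U, c) = -3*U*c - 4 = -4 - 3*U*c)
W(Y) = -5*Y²*(-4 - 21*Y) (W(Y) = -5*(-4 - 3*Y*7)*Y² = -5*(-4 - 21*Y)*Y² = -5*Y²*(-4 - 21*Y))
y = -46/11 (y = -8*(-1/44)*(-23) = (2/11)*(-23) = -46/11 ≈ -4.1818)
y + W(71) = -46/11 + 71²*(20 + 105*71) = -46/11 + 5041*(20 + 7455) = -46/11 + 5041*7475 = -46/11 + 37681475 = 414496179/11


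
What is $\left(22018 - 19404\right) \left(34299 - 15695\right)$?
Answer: $48630856$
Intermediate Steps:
$\left(22018 - 19404\right) \left(34299 - 15695\right) = 2614 \cdot 18604 = 48630856$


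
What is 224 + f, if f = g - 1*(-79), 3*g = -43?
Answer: 866/3 ≈ 288.67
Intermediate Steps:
g = -43/3 (g = (⅓)*(-43) = -43/3 ≈ -14.333)
f = 194/3 (f = -43/3 - 1*(-79) = -43/3 + 79 = 194/3 ≈ 64.667)
224 + f = 224 + 194/3 = 866/3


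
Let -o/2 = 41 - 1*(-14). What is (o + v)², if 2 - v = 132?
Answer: 57600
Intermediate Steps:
v = -130 (v = 2 - 1*132 = 2 - 132 = -130)
o = -110 (o = -2*(41 - 1*(-14)) = -2*(41 + 14) = -2*55 = -110)
(o + v)² = (-110 - 130)² = (-240)² = 57600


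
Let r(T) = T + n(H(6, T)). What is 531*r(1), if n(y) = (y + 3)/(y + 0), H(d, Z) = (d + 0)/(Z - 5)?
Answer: 0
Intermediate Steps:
H(d, Z) = d/(-5 + Z)
n(y) = (3 + y)/y
r(T) = T + (3 + 6/(-5 + T))*(-⅚ + T/6) (r(T) = T + (3 + 6/(-5 + T))/((6/(-5 + T))) = T + (-⅚ + T/6)*(3 + 6/(-5 + T)) = T + (3 + 6/(-5 + T))*(-⅚ + T/6))
531*r(1) = 531*(-3/2 + (3/2)*1) = 531*(-3/2 + 3/2) = 531*0 = 0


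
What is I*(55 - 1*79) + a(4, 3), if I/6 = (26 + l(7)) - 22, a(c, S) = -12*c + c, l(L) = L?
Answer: -1628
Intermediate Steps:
a(c, S) = -11*c
I = 66 (I = 6*((26 + 7) - 22) = 6*(33 - 22) = 6*11 = 66)
I*(55 - 1*79) + a(4, 3) = 66*(55 - 1*79) - 11*4 = 66*(55 - 79) - 44 = 66*(-24) - 44 = -1584 - 44 = -1628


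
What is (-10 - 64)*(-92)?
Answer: 6808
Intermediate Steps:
(-10 - 64)*(-92) = -74*(-92) = 6808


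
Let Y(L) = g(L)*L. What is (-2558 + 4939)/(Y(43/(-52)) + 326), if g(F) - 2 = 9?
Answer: 123812/16479 ≈ 7.5133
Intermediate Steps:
g(F) = 11 (g(F) = 2 + 9 = 11)
Y(L) = 11*L
(-2558 + 4939)/(Y(43/(-52)) + 326) = (-2558 + 4939)/(11*(43/(-52)) + 326) = 2381/(11*(43*(-1/52)) + 326) = 2381/(11*(-43/52) + 326) = 2381/(-473/52 + 326) = 2381/(16479/52) = 2381*(52/16479) = 123812/16479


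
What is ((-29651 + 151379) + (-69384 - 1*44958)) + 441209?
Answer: 448595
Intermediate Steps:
((-29651 + 151379) + (-69384 - 1*44958)) + 441209 = (121728 + (-69384 - 44958)) + 441209 = (121728 - 114342) + 441209 = 7386 + 441209 = 448595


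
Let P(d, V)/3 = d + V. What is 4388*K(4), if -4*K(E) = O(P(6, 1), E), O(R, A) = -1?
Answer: 1097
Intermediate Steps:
P(d, V) = 3*V + 3*d (P(d, V) = 3*(d + V) = 3*(V + d) = 3*V + 3*d)
K(E) = ¼ (K(E) = -¼*(-1) = ¼)
4388*K(4) = 4388*(¼) = 1097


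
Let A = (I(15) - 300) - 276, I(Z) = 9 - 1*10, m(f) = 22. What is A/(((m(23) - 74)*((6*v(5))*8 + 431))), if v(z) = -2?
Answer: 577/17420 ≈ 0.033123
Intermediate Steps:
I(Z) = -1 (I(Z) = 9 - 10 = -1)
A = -577 (A = (-1 - 300) - 276 = -301 - 276 = -577)
A/(((m(23) - 74)*((6*v(5))*8 + 431))) = -577*1/((22 - 74)*((6*(-2))*8 + 431)) = -577*(-1/(52*(-12*8 + 431))) = -577*(-1/(52*(-96 + 431))) = -577/((-52*335)) = -577/(-17420) = -577*(-1/17420) = 577/17420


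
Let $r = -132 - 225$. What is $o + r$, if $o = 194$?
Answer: $-163$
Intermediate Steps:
$r = -357$
$o + r = 194 - 357 = -163$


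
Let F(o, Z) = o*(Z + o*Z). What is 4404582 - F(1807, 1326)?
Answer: -4327711674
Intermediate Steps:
F(o, Z) = o*(Z + Z*o)
4404582 - F(1807, 1326) = 4404582 - 1326*1807*(1 + 1807) = 4404582 - 1326*1807*1808 = 4404582 - 1*4332116256 = 4404582 - 4332116256 = -4327711674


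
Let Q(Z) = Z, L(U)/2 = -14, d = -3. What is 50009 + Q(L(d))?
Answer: 49981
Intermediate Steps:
L(U) = -28 (L(U) = 2*(-14) = -28)
50009 + Q(L(d)) = 50009 - 28 = 49981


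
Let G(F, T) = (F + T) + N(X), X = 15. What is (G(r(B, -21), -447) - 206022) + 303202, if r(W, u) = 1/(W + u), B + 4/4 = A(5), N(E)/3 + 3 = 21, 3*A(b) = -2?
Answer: 6581513/68 ≈ 96787.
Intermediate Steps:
A(b) = -⅔ (A(b) = (⅓)*(-2) = -⅔)
N(E) = 54 (N(E) = -9 + 3*21 = -9 + 63 = 54)
B = -5/3 (B = -1 - ⅔ = -5/3 ≈ -1.6667)
G(F, T) = 54 + F + T (G(F, T) = (F + T) + 54 = 54 + F + T)
(G(r(B, -21), -447) - 206022) + 303202 = ((54 + 1/(-5/3 - 21) - 447) - 206022) + 303202 = ((54 + 1/(-68/3) - 447) - 206022) + 303202 = ((54 - 3/68 - 447) - 206022) + 303202 = (-26727/68 - 206022) + 303202 = -14036223/68 + 303202 = 6581513/68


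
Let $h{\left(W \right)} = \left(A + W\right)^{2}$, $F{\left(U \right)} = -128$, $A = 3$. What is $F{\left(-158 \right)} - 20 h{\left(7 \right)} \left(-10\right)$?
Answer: $19872$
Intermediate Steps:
$h{\left(W \right)} = \left(3 + W\right)^{2}$
$F{\left(-158 \right)} - 20 h{\left(7 \right)} \left(-10\right) = -128 - 20 \left(3 + 7\right)^{2} \left(-10\right) = -128 - 20 \cdot 10^{2} \left(-10\right) = -128 - 20 \cdot 100 \left(-10\right) = -128 - 2000 \left(-10\right) = -128 - -20000 = -128 + 20000 = 19872$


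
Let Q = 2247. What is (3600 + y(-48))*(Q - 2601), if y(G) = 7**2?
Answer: -1291746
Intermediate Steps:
y(G) = 49
(3600 + y(-48))*(Q - 2601) = (3600 + 49)*(2247 - 2601) = 3649*(-354) = -1291746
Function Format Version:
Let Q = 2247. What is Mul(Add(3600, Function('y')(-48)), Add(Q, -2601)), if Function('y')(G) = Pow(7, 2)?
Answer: -1291746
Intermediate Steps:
Function('y')(G) = 49
Mul(Add(3600, Function('y')(-48)), Add(Q, -2601)) = Mul(Add(3600, 49), Add(2247, -2601)) = Mul(3649, -354) = -1291746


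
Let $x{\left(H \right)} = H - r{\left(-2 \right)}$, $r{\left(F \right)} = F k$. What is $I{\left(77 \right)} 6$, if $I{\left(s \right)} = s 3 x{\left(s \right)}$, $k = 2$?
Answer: $112266$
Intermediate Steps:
$r{\left(F \right)} = 2 F$ ($r{\left(F \right)} = F 2 = 2 F$)
$x{\left(H \right)} = 4 + H$ ($x{\left(H \right)} = H - 2 \left(-2\right) = H - -4 = H + 4 = 4 + H$)
$I{\left(s \right)} = 3 s \left(4 + s\right)$ ($I{\left(s \right)} = s 3 \left(4 + s\right) = 3 s \left(4 + s\right)$)
$I{\left(77 \right)} 6 = 3 \cdot 77 \left(4 + 77\right) 6 = 3 \cdot 77 \cdot 81 \cdot 6 = 18711 \cdot 6 = 112266$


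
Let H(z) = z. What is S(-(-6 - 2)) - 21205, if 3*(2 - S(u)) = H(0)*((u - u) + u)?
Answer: -21203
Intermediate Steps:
S(u) = 2 (S(u) = 2 - 0*((u - u) + u) = 2 - 0*(0 + u) = 2 - 0*u = 2 - ⅓*0 = 2 + 0 = 2)
S(-(-6 - 2)) - 21205 = 2 - 21205 = -21203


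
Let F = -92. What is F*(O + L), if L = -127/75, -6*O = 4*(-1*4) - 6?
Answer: -13616/75 ≈ -181.55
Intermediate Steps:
O = 11/3 (O = -(4*(-1*4) - 6)/6 = -(4*(-4) - 6)/6 = -(-16 - 6)/6 = -⅙*(-22) = 11/3 ≈ 3.6667)
L = -127/75 (L = -127*1/75 = -127/75 ≈ -1.6933)
F*(O + L) = -92*(11/3 - 127/75) = -92*148/75 = -13616/75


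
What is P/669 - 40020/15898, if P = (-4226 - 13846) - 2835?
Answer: -59858811/1772627 ≈ -33.768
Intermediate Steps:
P = -20907 (P = -18072 - 2835 = -20907)
P/669 - 40020/15898 = -20907/669 - 40020/15898 = -20907*1/669 - 40020*1/15898 = -6969/223 - 20010/7949 = -59858811/1772627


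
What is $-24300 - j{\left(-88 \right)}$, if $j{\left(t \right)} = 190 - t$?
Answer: $-24578$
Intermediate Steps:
$-24300 - j{\left(-88 \right)} = -24300 - \left(190 - -88\right) = -24300 - \left(190 + 88\right) = -24300 - 278 = -24578$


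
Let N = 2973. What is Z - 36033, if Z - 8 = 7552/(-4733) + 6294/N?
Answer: -168969322273/4690403 ≈ -36025.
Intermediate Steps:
Z = 39969026/4690403 (Z = 8 + (7552/(-4733) + 6294/2973) = 8 + (7552*(-1/4733) + 6294*(1/2973)) = 8 + (-7552/4733 + 2098/991) = 8 + 2445802/4690403 = 39969026/4690403 ≈ 8.5215)
Z - 36033 = 39969026/4690403 - 36033 = -168969322273/4690403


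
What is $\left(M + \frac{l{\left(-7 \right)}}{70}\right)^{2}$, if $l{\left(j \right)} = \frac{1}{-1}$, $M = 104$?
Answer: $\frac{52983841}{4900} \approx 10813.0$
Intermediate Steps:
$l{\left(j \right)} = -1$
$\left(M + \frac{l{\left(-7 \right)}}{70}\right)^{2} = \left(104 - \frac{1}{70}\right)^{2} = \left(\frac{7279}{70}\right)^{2} = \frac{52983841}{4900}$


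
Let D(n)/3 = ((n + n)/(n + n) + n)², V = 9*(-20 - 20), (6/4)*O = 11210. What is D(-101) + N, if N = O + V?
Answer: 111340/3 ≈ 37113.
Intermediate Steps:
O = 22420/3 (O = (⅔)*11210 = 22420/3 ≈ 7473.3)
V = -360 (V = 9*(-40) = -360)
D(n) = 3*(1 + n)² (D(n) = 3*((n + n)/(n + n) + n)² = 3*((2*n)/((2*n)) + n)² = 3*((2*n)*(1/(2*n)) + n)² = 3*(1 + n)²)
N = 21340/3 (N = 22420/3 - 360 = 21340/3 ≈ 7113.3)
D(-101) + N = 3*(1 - 101)² + 21340/3 = 3*(-100)² + 21340/3 = 3*10000 + 21340/3 = 30000 + 21340/3 = 111340/3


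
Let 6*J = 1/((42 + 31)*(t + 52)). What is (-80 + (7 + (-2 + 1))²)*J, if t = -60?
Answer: 11/876 ≈ 0.012557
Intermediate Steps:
J = -1/3504 (J = 1/(6*(((42 + 31)*(-60 + 52)))) = 1/(6*((73*(-8)))) = (⅙)/(-584) = (⅙)*(-1/584) = -1/3504 ≈ -0.00028539)
(-80 + (7 + (-2 + 1))²)*J = (-80 + (7 + (-2 + 1))²)*(-1/3504) = (-80 + (7 - 1)²)*(-1/3504) = (-80 + 6²)*(-1/3504) = (-80 + 36)*(-1/3504) = -44*(-1/3504) = 11/876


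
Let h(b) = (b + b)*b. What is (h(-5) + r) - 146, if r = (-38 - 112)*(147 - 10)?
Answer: -20646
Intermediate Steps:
h(b) = 2*b² (h(b) = (2*b)*b = 2*b²)
r = -20550 (r = -150*137 = -20550)
(h(-5) + r) - 146 = (2*(-5)² - 20550) - 146 = (2*25 - 20550) - 146 = (50 - 20550) - 146 = -20500 - 146 = -20646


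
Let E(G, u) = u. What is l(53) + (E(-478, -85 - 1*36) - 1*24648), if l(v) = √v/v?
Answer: -24769 + √53/53 ≈ -24769.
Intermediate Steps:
l(v) = v^(-½)
l(53) + (E(-478, -85 - 1*36) - 1*24648) = 53^(-½) + ((-85 - 1*36) - 1*24648) = √53/53 + ((-85 - 36) - 24648) = √53/53 + (-121 - 24648) = √53/53 - 24769 = -24769 + √53/53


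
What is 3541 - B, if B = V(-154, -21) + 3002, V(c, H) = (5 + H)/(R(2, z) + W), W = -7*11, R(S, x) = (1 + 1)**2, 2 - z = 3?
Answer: 39331/73 ≈ 538.78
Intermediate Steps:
z = -1 (z = 2 - 1*3 = 2 - 3 = -1)
R(S, x) = 4 (R(S, x) = 2**2 = 4)
W = -77
V(c, H) = -5/73 - H/73 (V(c, H) = (5 + H)/(4 - 77) = (5 + H)/(-73) = (5 + H)*(-1/73) = -5/73 - H/73)
B = 219162/73 (B = (-5/73 - 1/73*(-21)) + 3002 = (-5/73 + 21/73) + 3002 = 16/73 + 3002 = 219162/73 ≈ 3002.2)
3541 - B = 3541 - 1*219162/73 = 3541 - 219162/73 = 39331/73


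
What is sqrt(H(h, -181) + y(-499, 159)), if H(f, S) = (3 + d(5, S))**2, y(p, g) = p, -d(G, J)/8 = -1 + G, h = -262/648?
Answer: 3*sqrt(38) ≈ 18.493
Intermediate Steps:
h = -131/324 (h = -262*1/648 = -131/324 ≈ -0.40432)
d(G, J) = 8 - 8*G (d(G, J) = -8*(-1 + G) = 8 - 8*G)
H(f, S) = 841 (H(f, S) = (3 + (8 - 8*5))**2 = (3 + (8 - 40))**2 = (3 - 32)**2 = (-29)**2 = 841)
sqrt(H(h, -181) + y(-499, 159)) = sqrt(841 - 499) = sqrt(342) = 3*sqrt(38)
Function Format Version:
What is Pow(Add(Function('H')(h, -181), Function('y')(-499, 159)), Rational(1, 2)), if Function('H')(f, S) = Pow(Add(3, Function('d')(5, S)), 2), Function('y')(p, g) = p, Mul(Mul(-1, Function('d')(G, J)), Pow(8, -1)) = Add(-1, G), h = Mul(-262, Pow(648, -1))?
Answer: Mul(3, Pow(38, Rational(1, 2))) ≈ 18.493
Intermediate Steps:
h = Rational(-131, 324) (h = Mul(-262, Rational(1, 648)) = Rational(-131, 324) ≈ -0.40432)
Function('d')(G, J) = Add(8, Mul(-8, G)) (Function('d')(G, J) = Mul(-8, Add(-1, G)) = Add(8, Mul(-8, G)))
Function('H')(f, S) = 841 (Function('H')(f, S) = Pow(Add(3, Add(8, Mul(-8, 5))), 2) = Pow(Add(3, Add(8, -40)), 2) = Pow(Add(3, -32), 2) = Pow(-29, 2) = 841)
Pow(Add(Function('H')(h, -181), Function('y')(-499, 159)), Rational(1, 2)) = Pow(Add(841, -499), Rational(1, 2)) = Pow(342, Rational(1, 2)) = Mul(3, Pow(38, Rational(1, 2)))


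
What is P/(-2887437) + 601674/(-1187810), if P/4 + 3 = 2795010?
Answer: -2502840804703/571621090495 ≈ -4.3785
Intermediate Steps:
P = 11180028 (P = -12 + 4*2795010 = -12 + 11180040 = 11180028)
P/(-2887437) + 601674/(-1187810) = 11180028/(-2887437) + 601674/(-1187810) = 11180028*(-1/2887437) + 601674*(-1/1187810) = -3726676/962479 - 300837/593905 = -2502840804703/571621090495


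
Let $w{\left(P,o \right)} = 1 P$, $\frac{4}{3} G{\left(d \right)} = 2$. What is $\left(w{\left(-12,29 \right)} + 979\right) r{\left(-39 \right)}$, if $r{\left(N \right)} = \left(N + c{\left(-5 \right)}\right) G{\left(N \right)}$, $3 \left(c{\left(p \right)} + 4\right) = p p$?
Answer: $-50284$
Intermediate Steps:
$G{\left(d \right)} = \frac{3}{2}$ ($G{\left(d \right)} = \frac{3}{4} \cdot 2 = \frac{3}{2}$)
$w{\left(P,o \right)} = P$
$c{\left(p \right)} = -4 + \frac{p^{2}}{3}$ ($c{\left(p \right)} = -4 + \frac{p p}{3} = -4 + \frac{p^{2}}{3}$)
$r{\left(N \right)} = \frac{13}{2} + \frac{3 N}{2}$ ($r{\left(N \right)} = \left(N - \left(4 - \frac{\left(-5\right)^{2}}{3}\right)\right) \frac{3}{2} = \left(N + \left(-4 + \frac{1}{3} \cdot 25\right)\right) \frac{3}{2} = \left(N + \left(-4 + \frac{25}{3}\right)\right) \frac{3}{2} = \left(N + \frac{13}{3}\right) \frac{3}{2} = \left(\frac{13}{3} + N\right) \frac{3}{2} = \frac{13}{2} + \frac{3 N}{2}$)
$\left(w{\left(-12,29 \right)} + 979\right) r{\left(-39 \right)} = \left(-12 + 979\right) \left(\frac{13}{2} + \frac{3}{2} \left(-39\right)\right) = 967 \left(\frac{13}{2} - \frac{117}{2}\right) = 967 \left(-52\right) = -50284$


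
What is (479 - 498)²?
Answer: 361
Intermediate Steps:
(479 - 498)² = (-19)² = 361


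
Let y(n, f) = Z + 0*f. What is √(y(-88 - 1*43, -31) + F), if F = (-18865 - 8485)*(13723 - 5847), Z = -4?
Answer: 2*I*√53852151 ≈ 14677.0*I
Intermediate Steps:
y(n, f) = -4 (y(n, f) = -4 + 0*f = -4 + 0 = -4)
F = -215408600 (F = -27350*7876 = -215408600)
√(y(-88 - 1*43, -31) + F) = √(-4 - 215408600) = √(-215408604) = 2*I*√53852151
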